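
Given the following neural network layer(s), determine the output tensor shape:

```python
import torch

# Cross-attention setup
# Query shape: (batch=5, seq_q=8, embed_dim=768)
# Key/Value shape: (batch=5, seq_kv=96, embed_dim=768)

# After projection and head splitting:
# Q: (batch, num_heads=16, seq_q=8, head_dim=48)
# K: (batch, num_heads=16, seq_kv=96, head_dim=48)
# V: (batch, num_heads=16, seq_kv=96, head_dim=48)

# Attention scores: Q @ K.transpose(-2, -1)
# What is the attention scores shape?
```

Input: (5, 8, 768) -> Output: (5, 16, 8, 96)

Answer: (5, 16, 8, 96)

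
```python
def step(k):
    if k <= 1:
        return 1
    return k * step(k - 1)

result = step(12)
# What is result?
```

step(12) = 12 * 11 * 10 * 9 * 8 * 7 * 6 * 5 * 4 * 3 * 2 * 1 = 479001600

Answer: 479001600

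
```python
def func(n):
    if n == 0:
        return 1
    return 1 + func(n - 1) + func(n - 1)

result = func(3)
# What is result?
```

func(n) = 1 + 2·func(n-1), func(0)=1. Closed form: (1+1)·2^3 - 1 = 15.

Answer: 15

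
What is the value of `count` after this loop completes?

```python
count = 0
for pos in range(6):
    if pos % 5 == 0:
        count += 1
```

Count numbers divisible by 5 in range(6)
`count` takes the values: 0 → 1 → 2

Answer: 2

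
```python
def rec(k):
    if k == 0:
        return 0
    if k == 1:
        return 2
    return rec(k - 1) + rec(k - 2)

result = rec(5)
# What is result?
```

Build up from base cases: rec(0)=0, rec(1)=2, rec(2)=2, rec(3)=4, rec(4)=6, rec(5)=10

Answer: 10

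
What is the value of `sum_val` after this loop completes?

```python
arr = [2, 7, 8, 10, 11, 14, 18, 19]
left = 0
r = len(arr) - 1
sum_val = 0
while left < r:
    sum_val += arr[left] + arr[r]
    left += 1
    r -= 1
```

Sum of pairs from ends
`sum_val` takes the values: 0 → 21 → 46 → 68 → 89

Answer: 89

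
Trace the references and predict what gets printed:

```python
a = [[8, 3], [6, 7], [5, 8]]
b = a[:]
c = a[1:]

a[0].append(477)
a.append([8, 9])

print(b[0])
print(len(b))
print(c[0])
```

Key concept: slice with nested mutation.
Step by step:
`a = [[8, 3], [6, 7], [5, 8]]` → a = [[8, 3], [6, 7], [5, 8]]
`b = a[:]` → b = [[8, 3], [6, 7], [5, 8]]
`c = a[1:]` → c = [[6, 7], [5, 8]]
`a[0].append(477)` → a = [[8, 3, 477], [6, 7], [5, 8]]; b = [[8, 3, 477], [6, 7], [5, 8]]
`a.append([8, 9])` → a = [[8, 3, 477], [6, 7], [5, 8], [8, 9]]
`print(b[0])` → prints [8, 3, 477]
`print(len(b))` → prints 3
`print(c[0])` → prints [6, 7]

Answer:
[8, 3, 477]
3
[6, 7]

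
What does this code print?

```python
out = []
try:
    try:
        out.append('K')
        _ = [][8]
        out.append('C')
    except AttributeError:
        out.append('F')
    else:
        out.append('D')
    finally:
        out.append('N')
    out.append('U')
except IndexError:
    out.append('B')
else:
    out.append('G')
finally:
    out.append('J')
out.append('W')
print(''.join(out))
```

Execution trace: 'K' (inner try body) → 'N' (inner finally) → 'B' (except IndexError) → 'J' (finally) → 'W' (after the try/except). Output: KNBJW

Answer: KNBJW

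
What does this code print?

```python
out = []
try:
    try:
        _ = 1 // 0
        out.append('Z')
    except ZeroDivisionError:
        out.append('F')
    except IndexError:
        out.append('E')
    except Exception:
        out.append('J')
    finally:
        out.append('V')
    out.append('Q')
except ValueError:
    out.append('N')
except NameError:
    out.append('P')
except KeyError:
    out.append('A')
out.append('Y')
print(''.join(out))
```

Execution trace: 'F' (inner except ZeroDivisionError) → 'V' (inner finally) → 'Q' (try body, no exception) → 'Y' (after the try/except). Output: FVQY

Answer: FVQY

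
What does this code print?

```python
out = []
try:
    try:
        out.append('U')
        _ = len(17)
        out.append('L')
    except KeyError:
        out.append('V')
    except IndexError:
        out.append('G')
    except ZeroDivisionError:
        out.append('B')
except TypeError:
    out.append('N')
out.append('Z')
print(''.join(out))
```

Execution trace: 'U' (try body) → 'N' (outer except TypeError) → 'Z' (after the try/except). Output: UNZ

Answer: UNZ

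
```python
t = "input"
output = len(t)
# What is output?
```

Trace:
`t = "input"` → t = 'input'
`output = len(t)` → output = 5
So output = 5

Answer: 5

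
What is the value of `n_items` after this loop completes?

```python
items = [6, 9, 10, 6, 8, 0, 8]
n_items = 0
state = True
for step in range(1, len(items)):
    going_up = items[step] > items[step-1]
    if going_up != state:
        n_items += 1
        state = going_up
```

Count direction changes in [6, 9, 10, 6, 8, 0, 8]
`n_items` takes the values: 0 → 1 → 2 → 3 → 4

Answer: 4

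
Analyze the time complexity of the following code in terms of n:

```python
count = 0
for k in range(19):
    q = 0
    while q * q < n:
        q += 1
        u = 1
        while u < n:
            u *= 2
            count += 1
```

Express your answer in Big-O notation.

Each loop level contributes: 1 × √n × log n. Multiplying the contributions gives O(√n log n).

Answer: O(√n log n)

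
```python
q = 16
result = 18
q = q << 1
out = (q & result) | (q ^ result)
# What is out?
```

Trace:
`q = 16` → q = 16
`result = 18` → result = 18
`q = q << 1` → q = 32
`out = (q & result) | (q ^ result)` → out = 50
So out = 50

Answer: 50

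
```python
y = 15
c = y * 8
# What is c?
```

Trace:
`y = 15` → y = 15
`c = y * 8` → c = 120
So c = 120

Answer: 120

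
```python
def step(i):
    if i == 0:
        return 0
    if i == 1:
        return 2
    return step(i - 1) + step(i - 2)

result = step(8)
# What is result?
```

Build up from base cases: step(0)=0, step(1)=2, step(2)=2, step(3)=4, step(4)=6, step(5)=10, step(6)=16, ..., step(8)=42

Answer: 42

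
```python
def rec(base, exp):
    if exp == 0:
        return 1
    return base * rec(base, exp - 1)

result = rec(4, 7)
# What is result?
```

rec(4, 7) = 4 * 4 * 4 * 4 * 4 * 4 * 4 = 16384

Answer: 16384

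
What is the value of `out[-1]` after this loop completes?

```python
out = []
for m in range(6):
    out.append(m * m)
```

Last element of squares 0 to 5
`out` takes the values: [] → [0] → [0, 1] → [0, 1, 4] → [0, 1, 4, 9] → [0, 1, 4, 9, 16] → [0, 1, 4, 9, 16, 25]
So `out[-1]` = 25

Answer: 25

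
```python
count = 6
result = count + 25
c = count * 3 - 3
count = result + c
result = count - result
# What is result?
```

Trace:
`count = 6` → count = 6
`result = count + 25` → result = 31
`c = count * 3 - 3` → c = 15
`count = result + c` → count = 46
`result = count - result` → result = 15
So result = 15

Answer: 15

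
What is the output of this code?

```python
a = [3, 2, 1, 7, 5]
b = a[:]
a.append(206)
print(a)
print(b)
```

Key concept: slice [:] creates copy.
Step by step:
`a = [3, 2, 1, 7, 5]` → a = [3, 2, 1, 7, 5]
`b = a[:]` → b = [3, 2, 1, 7, 5]
`a.append(206)` → a = [3, 2, 1, 7, 5, 206]
`print(a)` → prints [3, 2, 1, 7, 5, 206]
`print(b)` → prints [3, 2, 1, 7, 5]

Answer:
[3, 2, 1, 7, 5, 206]
[3, 2, 1, 7, 5]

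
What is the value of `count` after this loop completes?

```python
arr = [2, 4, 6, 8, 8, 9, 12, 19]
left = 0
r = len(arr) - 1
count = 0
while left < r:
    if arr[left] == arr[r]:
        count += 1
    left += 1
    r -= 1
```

Count matching pairs from ends
`count` takes the values: 0 → 1

Answer: 1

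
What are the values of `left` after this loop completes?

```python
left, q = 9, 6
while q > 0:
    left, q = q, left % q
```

GCD of 9 and 6
`left` takes the values: 9 → 6 → 3

Answer: 3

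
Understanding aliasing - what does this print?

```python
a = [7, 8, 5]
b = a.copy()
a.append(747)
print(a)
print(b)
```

Key concept: list.copy() creates independent copy.
Step by step:
`a = [7, 8, 5]` → a = [7, 8, 5]
`b = a.copy()` → b = [7, 8, 5]
`a.append(747)` → a = [7, 8, 5, 747]
`print(a)` → prints [7, 8, 5, 747]
`print(b)` → prints [7, 8, 5]

Answer:
[7, 8, 5, 747]
[7, 8, 5]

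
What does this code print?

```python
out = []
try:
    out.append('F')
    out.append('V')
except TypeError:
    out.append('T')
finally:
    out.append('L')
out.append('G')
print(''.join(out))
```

Execution trace: 'F' (try body) → 'V' (try body, no exception) → 'L' (finally) → 'G' (after the try/except). Output: FVLG

Answer: FVLG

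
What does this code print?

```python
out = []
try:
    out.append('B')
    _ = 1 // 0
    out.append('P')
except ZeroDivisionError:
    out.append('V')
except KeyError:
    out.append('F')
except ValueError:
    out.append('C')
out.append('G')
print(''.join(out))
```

Execution trace: 'B' (try body) → 'V' (except ZeroDivisionError) → 'G' (after the try/except). Output: BVG

Answer: BVG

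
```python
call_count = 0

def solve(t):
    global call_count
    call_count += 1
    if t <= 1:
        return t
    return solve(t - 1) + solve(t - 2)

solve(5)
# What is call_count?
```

Calls(t) = 1 + Calls(t-1) + Calls(t-2); Calls(0)=Calls(1)=1. For t=5 this gives 15.

Answer: 15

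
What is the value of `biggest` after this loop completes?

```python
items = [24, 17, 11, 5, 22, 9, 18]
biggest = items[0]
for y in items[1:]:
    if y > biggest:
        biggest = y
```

Maximum of [24, 17, 11, 5, 22, 9, 18]
`biggest` takes the values: 24

Answer: 24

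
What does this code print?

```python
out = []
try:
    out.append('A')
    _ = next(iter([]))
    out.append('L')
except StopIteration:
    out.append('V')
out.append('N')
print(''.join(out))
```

Execution trace: 'A' (try body) → 'V' (except StopIteration) → 'N' (after the try/except). Output: AVN

Answer: AVN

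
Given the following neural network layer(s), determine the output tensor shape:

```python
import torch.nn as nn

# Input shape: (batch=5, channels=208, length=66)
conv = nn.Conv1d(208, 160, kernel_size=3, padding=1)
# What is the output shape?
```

Input: (5, 208, 66) -> Output: (5, 160, 66)

Answer: (5, 160, 66)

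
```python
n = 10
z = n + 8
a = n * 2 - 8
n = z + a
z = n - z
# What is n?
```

Trace:
`n = 10` → n = 10
`z = n + 8` → z = 18
`a = n * 2 - 8` → a = 12
`n = z + a` → n = 30
`z = n - z` → z = 12
So n = 30

Answer: 30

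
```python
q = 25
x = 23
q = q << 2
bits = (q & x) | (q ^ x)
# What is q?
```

Trace:
`q = 25` → q = 25
`x = 23` → x = 23
`q = q << 2` → q = 100
`bits = (q & x) | (q ^ x)` → bits = 119
So q = 100

Answer: 100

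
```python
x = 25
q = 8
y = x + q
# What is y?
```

Trace:
`x = 25` → x = 25
`q = 8` → q = 8
`y = x + q` → y = 33
So y = 33

Answer: 33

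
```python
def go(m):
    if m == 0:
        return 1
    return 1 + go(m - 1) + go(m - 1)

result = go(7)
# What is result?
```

go(m) = 1 + 2·go(m-1), go(0)=1. Closed form: (1+1)·2^7 - 1 = 255.

Answer: 255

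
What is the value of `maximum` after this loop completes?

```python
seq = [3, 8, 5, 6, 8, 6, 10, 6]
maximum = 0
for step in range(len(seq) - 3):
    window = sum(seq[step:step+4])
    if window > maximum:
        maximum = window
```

Max sum of 4-element window in [3, 8, 5, 6, 8, 6, 10, 6]
`maximum` takes the values: 0 → 22 → 27 → 30

Answer: 30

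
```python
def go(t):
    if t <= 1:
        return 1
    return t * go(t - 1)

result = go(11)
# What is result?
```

go(11) = 11 * 10 * 9 * 8 * 7 * 6 * 5 * 4 * 3 * 2 * 1 = 39916800

Answer: 39916800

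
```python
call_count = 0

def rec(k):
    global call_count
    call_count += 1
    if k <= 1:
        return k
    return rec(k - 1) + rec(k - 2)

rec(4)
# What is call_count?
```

Calls(k) = 1 + Calls(k-1) + Calls(k-2); Calls(0)=Calls(1)=1. For k=4 this gives 9.

Answer: 9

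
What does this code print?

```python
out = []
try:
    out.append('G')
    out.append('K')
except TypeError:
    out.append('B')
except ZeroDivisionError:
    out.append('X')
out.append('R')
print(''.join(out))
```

Execution trace: 'G' (try body) → 'K' (try body, no exception) → 'R' (after the try/except). Output: GKR

Answer: GKR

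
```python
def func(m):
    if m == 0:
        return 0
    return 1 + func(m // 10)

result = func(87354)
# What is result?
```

Count of digits of 87354: 5

Answer: 5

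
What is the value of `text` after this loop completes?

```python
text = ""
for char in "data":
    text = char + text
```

Reverse 'data'
`text` takes the values: "" → "d" → "ad" → "tad" → "atad"

Answer: "atad"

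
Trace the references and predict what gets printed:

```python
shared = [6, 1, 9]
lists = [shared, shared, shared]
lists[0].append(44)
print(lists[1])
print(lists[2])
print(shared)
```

Key concept: list of same reference.
Step by step:
`shared = [6, 1, 9]` → shared = [6, 1, 9]
`lists = [shared, shared, shared]` → lists = [[6, 1, 9], [6, 1, 9], [6, 1, 9]]
`lists[0].append(44)` → shared = [6, 1, 9, 44]; lists = [[6, 1, 9, 44], [6, 1, 9, 44], [6, 1, 9, 44]]
`print(lists[1])` → prints [6, 1, 9, 44]
`print(lists[2])` → prints [6, 1, 9, 44]
`print(shared)` → prints [6, 1, 9, 44]

Answer:
[6, 1, 9, 44]
[6, 1, 9, 44]
[6, 1, 9, 44]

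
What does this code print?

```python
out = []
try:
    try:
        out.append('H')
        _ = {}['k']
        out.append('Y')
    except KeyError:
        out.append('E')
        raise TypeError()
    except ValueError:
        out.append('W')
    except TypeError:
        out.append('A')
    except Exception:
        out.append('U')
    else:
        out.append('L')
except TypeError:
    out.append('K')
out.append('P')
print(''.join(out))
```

Execution trace: 'H' (try body) → 'E' (except KeyError) → 'K' (outer except TypeError) → 'P' (after the try/except). Output: HEKP

Answer: HEKP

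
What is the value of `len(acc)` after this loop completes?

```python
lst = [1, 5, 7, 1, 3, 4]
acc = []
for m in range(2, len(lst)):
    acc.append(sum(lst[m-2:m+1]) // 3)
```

Number of 3-element averages
`acc` takes the values: [] → [4] → [4, 4] → [4, 4, 3] → [4, 4, 3, 2]
So `len(acc)` = 4

Answer: 4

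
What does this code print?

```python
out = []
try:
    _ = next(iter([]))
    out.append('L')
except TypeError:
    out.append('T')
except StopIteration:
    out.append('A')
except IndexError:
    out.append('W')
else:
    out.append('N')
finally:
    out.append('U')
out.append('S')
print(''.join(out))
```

Execution trace: 'A' (except StopIteration) → 'U' (finally) → 'S' (after the try/except). Output: AUS

Answer: AUS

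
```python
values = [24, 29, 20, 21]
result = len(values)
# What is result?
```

Trace:
`values = [24, 29, 20, 21]` → values = [24, 29, 20, 21]
`result = len(values)` → result = 4
So result = 4

Answer: 4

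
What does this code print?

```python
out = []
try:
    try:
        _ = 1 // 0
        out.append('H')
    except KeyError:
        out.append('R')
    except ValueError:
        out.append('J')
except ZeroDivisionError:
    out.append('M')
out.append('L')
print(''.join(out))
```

Execution trace: 'M' (outer except ZeroDivisionError) → 'L' (after the try/except). Output: ML

Answer: ML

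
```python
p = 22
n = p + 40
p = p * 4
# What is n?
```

Trace:
`p = 22` → p = 22
`n = p + 40` → n = 62
`p = p * 4` → p = 88
So n = 62

Answer: 62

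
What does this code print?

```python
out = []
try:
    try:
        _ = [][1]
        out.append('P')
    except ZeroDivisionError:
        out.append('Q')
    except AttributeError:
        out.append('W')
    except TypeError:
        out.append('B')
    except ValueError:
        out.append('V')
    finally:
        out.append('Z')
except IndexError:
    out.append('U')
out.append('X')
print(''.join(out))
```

Execution trace: 'Z' (finally) → 'U' (outer except IndexError) → 'X' (after the try/except). Output: ZUX

Answer: ZUX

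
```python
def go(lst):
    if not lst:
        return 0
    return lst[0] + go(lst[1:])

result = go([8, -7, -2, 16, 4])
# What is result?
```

8 + (-7) + (-2) + 16 + 4 + 0 = 19

Answer: 19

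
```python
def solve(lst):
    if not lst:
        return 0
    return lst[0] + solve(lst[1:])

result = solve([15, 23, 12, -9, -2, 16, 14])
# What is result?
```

15 + 23 + 12 + (-9) + (-2) + 16 + 14 + 0 = 69

Answer: 69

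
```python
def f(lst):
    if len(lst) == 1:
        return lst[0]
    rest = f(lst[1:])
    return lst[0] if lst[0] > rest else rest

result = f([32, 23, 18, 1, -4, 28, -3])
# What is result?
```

Recursive max over [32, 23, 18, 1, -4, 28, -3] = 32

Answer: 32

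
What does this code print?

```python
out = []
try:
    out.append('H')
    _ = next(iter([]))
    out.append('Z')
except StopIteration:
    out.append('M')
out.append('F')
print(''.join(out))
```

Execution trace: 'H' (try body) → 'M' (except StopIteration) → 'F' (after the try/except). Output: HMF

Answer: HMF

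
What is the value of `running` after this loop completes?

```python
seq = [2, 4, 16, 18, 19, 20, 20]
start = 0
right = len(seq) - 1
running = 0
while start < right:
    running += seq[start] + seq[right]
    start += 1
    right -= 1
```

Sum of pairs from ends
`running` takes the values: 0 → 22 → 46 → 81

Answer: 81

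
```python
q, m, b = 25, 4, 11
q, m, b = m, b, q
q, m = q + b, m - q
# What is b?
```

Trace:
`q, m, b = 25, 4, 11` → q = 25; m = 4; b = 11
`q, m, b = m, b, q` → q = 4; m = 11; b = 25
`q, m = q + b, m - q` → q = 29; m = 7
So b = 25

Answer: 25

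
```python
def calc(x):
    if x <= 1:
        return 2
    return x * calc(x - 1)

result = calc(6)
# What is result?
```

calc(6) = 6 * 5 * 4 * 3 * 2 * 2 = 1440

Answer: 1440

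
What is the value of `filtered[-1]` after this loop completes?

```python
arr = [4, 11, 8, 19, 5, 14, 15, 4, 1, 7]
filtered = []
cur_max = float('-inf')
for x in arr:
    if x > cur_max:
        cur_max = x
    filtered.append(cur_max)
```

Running max ends at 19
`filtered` takes the values: [] → [4] → [4, 11] → [4, 11, 11] → [4, 11, 11, 19] → [4, 11, 11, 19, 19] → [4, 11, 11, 19, 19, 19] → [4, 11, 11, 19, 19, 19, 19] → [4, 11, 11, 19, 19, 19, 19, 19] → [4, 11, 11, 19, 19, 19, 19, 19, 19] → [4, 11, 11, 19, 19, 19, 19, 19, 19, 19]
So `filtered[-1]` = 19

Answer: 19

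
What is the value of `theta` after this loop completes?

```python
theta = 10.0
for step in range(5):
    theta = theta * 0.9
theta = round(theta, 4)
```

Exponential decay: 10.0 * 0.9^5
`theta` takes the values: 10.0 → 9.0 → 8.1 → 7.29 → 6.561 → 5.9049

Answer: 5.9049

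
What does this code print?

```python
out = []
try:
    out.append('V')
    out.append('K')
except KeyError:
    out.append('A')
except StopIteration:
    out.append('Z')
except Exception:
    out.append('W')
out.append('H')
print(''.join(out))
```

Execution trace: 'V' (try body) → 'K' (try body, no exception) → 'H' (after the try/except). Output: VKH

Answer: VKH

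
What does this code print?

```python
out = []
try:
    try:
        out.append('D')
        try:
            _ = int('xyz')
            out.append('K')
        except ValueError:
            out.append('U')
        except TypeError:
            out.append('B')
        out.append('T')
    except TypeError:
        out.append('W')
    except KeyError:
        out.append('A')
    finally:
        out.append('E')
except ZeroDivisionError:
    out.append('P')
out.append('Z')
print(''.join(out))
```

Execution trace: 'D' (try body) → 'U' (inner except ValueError) → 'T' (try body, no exception) → 'E' (finally) → 'Z' (after the try/except). Output: DUTEZ

Answer: DUTEZ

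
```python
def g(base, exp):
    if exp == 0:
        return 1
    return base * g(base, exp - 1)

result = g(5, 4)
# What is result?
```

g(5, 4) = 5 * 5 * 5 * 5 = 625

Answer: 625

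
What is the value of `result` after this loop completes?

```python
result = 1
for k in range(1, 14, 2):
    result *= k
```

Product of 1, 3, 5, ... up to 13
`result` takes the values: 1 → 3 → 15 → 105 → 945 → 10395 → 135135

Answer: 135135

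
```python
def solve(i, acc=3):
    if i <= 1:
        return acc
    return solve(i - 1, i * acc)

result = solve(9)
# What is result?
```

Accumulator trace (n, acc): (9, 3) -> (8, 27) -> (7, 216) -> (6, 1512) -> (5, 9072) -> (4, 45360) -> (3, 181440) -> (2, 544320) -> (1, 1088640) -> return 1088640

Answer: 1088640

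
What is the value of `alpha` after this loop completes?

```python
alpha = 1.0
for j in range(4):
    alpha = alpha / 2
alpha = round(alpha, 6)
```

Halving LR 4 times: 1 / 2^4
`alpha` takes the values: 1.0 → 0.5 → 0.25 → 0.125 → 0.0625

Answer: 0.0625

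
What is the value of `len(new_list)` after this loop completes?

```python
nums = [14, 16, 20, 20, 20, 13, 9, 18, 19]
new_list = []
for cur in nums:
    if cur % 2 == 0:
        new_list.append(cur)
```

Count even numbers in [14, 16, 20, 20, 20, 13, 9, 18, 19]
`new_list` takes the values: [] → [14] → [14, 16] → [14, 16, 20] → [14, 16, 20, 20] → [14, 16, 20, 20, 20] → [14, 16, 20, 20, 20, 18]
So `len(new_list)` = 6

Answer: 6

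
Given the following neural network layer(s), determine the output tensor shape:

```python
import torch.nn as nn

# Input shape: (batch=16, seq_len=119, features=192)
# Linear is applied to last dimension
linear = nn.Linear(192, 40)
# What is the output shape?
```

Input: (16, 119, 192) -> Output: (16, 119, 40)

Answer: (16, 119, 40)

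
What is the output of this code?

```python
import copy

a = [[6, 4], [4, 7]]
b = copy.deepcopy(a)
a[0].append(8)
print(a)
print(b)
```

Key concept: deep copy is fully independent.
Step by step:
`a = [[6, 4], [4, 7]]` → a = [[6, 4], [4, 7]]
`b = copy.deepcopy(a)` → b = [[6, 4], [4, 7]]
`a[0].append(8)` → a = [[6, 4, 8], [4, 7]]
`print(a)` → prints [[6, 4, 8], [4, 7]]
`print(b)` → prints [[6, 4], [4, 7]]

Answer:
[[6, 4, 8], [4, 7]]
[[6, 4], [4, 7]]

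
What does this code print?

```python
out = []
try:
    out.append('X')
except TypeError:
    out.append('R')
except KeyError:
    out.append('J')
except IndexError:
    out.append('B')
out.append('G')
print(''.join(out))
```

Execution trace: 'X' (try body, no exception) → 'G' (after the try/except). Output: XG

Answer: XG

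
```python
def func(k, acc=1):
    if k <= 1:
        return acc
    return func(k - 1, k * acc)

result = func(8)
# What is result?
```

Accumulator trace (n, acc): (8, 1) -> (7, 8) -> (6, 56) -> (5, 336) -> (4, 1680) -> (3, 6720) -> (2, 20160) -> (1, 40320) -> return 40320

Answer: 40320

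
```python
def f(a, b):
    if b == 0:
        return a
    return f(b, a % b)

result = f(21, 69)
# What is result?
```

f(21, 69) -> f(69, 21) -> f(21, 6) -> f(6, 3) -> f(3, 0) -> 3

Answer: 3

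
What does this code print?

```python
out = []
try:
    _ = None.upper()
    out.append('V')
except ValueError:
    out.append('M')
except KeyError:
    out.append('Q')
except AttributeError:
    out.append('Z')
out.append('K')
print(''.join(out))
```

Execution trace: 'Z' (except AttributeError) → 'K' (after the try/except). Output: ZK

Answer: ZK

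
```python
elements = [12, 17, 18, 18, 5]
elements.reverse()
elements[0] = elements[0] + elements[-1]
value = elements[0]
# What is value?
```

Trace:
`elements = [12, 17, 18, 18, 5]` → elements = [12, 17, 18, 18, 5]
`elements.reverse()` → elements = [5, 18, 18, 17, 12]
`elements[0] = elements[0] + elements[-1]` → elements = [17, 18, 18, 17, 12]
`value = elements[0]` → value = 17
So value = 17

Answer: 17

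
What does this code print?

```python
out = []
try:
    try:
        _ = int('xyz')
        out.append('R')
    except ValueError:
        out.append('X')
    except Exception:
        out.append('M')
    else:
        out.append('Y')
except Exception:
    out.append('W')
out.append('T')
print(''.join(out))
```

Execution trace: 'X' (inner except ValueError) → 'T' (after the try/except). Output: XT

Answer: XT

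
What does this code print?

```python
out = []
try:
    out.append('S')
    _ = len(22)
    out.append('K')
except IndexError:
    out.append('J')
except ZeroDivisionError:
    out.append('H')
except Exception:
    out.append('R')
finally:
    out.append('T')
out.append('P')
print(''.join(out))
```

Execution trace: 'S' (try body) → 'R' (except Exception) → 'T' (finally) → 'P' (after the try/except). Output: SRTP

Answer: SRTP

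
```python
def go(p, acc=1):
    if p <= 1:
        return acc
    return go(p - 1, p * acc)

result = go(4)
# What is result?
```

Accumulator trace (n, acc): (4, 1) -> (3, 4) -> (2, 12) -> (1, 24) -> return 24

Answer: 24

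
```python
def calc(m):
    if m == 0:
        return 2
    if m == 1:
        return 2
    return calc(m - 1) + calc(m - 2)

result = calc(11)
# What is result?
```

Build up from base cases: calc(0)=2, calc(1)=2, calc(2)=4, calc(3)=6, calc(4)=10, calc(5)=16, calc(6)=26, ..., calc(11)=288

Answer: 288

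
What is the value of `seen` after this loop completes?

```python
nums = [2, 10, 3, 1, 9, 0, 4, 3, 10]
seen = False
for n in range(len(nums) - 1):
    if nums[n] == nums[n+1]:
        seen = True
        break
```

Check consecutive duplicates in [2, 10, 3, 1, 9, 0, 4, 3, 10]
`seen` takes the values: False

Answer: False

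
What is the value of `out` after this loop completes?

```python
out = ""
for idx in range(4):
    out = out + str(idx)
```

Concatenate digits 0 to 3
`out` takes the values: "" → "0" → "01" → "012" → "0123"

Answer: "0123"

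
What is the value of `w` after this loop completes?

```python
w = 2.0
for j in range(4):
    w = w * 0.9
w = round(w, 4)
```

Exponential decay: 2.0 * 0.9^4
`w` takes the values: 2.0 → 1.8 → 1.62 → 1.458 → 1.3122

Answer: 1.3122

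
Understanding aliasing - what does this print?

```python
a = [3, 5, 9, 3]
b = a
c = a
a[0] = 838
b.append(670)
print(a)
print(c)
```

Key concept: multiple aliases.
Step by step:
`a = [3, 5, 9, 3]` → a = [3, 5, 9, 3]
`b = a` → b = [3, 5, 9, 3] (same object as a)
`c = a` → c = [3, 5, 9, 3] (same object as a, b)
`a[0] = 838` → a = [838, 5, 9, 3] (same object as b, c); b = [838, 5, 9, 3] (same object as a, c); c = [838, 5, 9, 3] (same object as a, b)
`b.append(670)` → a = [838, 5, 9, 3, 670] (same object as b, c); b = [838, 5, 9, 3, 670] (same object as a, c); c = [838, 5, 9, 3, 670] (same object as a, b)
`print(a)` → prints [838, 5, 9, 3, 670]
`print(c)` → prints [838, 5, 9, 3, 670]

Answer:
[838, 5, 9, 3, 670]
[838, 5, 9, 3, 670]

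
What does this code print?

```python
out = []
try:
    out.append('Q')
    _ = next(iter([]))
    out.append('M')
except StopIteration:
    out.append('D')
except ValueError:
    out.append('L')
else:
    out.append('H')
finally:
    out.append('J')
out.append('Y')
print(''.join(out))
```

Execution trace: 'Q' (try body) → 'D' (except StopIteration) → 'J' (finally) → 'Y' (after the try/except). Output: QDJY

Answer: QDJY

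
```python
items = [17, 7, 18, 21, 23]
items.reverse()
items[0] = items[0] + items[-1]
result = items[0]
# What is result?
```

Trace:
`items = [17, 7, 18, 21, 23]` → items = [17, 7, 18, 21, 23]
`items.reverse()` → items = [23, 21, 18, 7, 17]
`items[0] = items[0] + items[-1]` → items = [40, 21, 18, 7, 17]
`result = items[0]` → result = 40
So result = 40

Answer: 40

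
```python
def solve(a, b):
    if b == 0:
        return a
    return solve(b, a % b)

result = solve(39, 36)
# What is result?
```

solve(39, 36) -> solve(36, 3) -> solve(3, 0) -> 3

Answer: 3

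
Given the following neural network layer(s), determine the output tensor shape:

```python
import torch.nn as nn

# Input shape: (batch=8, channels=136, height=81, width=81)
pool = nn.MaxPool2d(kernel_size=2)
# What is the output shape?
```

Input: (8, 136, 81, 81) -> Output: (8, 136, 40, 40)

Answer: (8, 136, 40, 40)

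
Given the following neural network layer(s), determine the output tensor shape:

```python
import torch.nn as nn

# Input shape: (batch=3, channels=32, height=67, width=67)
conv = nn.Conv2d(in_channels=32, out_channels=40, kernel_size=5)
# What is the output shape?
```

Input: (3, 32, 67, 67) -> Output: (3, 40, 63, 63)

Answer: (3, 40, 63, 63)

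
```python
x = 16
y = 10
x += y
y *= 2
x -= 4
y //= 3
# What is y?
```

Trace:
`x = 16` → x = 16
`y = 10` → y = 10
`x += y` → x = 26
`y *= 2` → y = 20
`x -= 4` → x = 22
`y //= 3` → y = 6
So y = 6

Answer: 6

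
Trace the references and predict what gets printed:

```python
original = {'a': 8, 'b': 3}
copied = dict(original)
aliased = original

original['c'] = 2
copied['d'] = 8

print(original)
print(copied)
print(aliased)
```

Key concept: dict() creates copy, assignment creates alias.
Step by step:
`original = {'a': 8, 'b': 3}` → original = {'a': 8, 'b': 3}
`copied = dict(original)` → copied = {'a': 8, 'b': 3}
`aliased = original` → aliased = {'a': 8, 'b': 3} (same object as original)
`original['c'] = 2` → original = {'a': 8, 'b': 3, 'c': 2} (same object as aliased); aliased = {'a': 8, 'b': 3, 'c': 2} (same object as original)
`copied['d'] = 8` → copied = {'a': 8, 'b': 3, 'd': 8}
`print(original)` → prints {'a': 8, 'b': 3, 'c': 2}
`print(copied)` → prints {'a': 8, 'b': 3, 'd': 8}
`print(aliased)` → prints {'a': 8, 'b': 3, 'c': 2}

Answer:
{'a': 8, 'b': 3, 'c': 2}
{'a': 8, 'b': 3, 'd': 8}
{'a': 8, 'b': 3, 'c': 2}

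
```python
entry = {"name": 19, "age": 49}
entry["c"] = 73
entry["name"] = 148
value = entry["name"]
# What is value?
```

Trace:
`entry = {"name": 19, "age": 49}` → entry = {'name': 19, 'age': 49}
`entry["c"] = 73` → entry = {'name': 19, 'age': 49, 'c': 73}
`entry["name"] = 148` → entry = {'name': 148, 'age': 49, 'c': 73}
`value = entry["name"]` → value = 148
So value = 148

Answer: 148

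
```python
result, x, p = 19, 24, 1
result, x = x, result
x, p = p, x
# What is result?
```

Trace:
`result, x, p = 19, 24, 1` → result = 19; x = 24; p = 1
`result, x = x, result` → result = 24; x = 19
`x, p = p, x` → x = 1; p = 19
So result = 24

Answer: 24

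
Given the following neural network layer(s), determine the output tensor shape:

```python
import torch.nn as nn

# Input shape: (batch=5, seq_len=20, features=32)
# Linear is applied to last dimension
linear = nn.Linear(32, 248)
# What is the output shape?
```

Input: (5, 20, 32) -> Output: (5, 20, 248)

Answer: (5, 20, 248)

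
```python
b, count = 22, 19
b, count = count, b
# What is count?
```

Trace:
`b, count = 22, 19` → b = 22; count = 19
`b, count = count, b` → b = 19; count = 22
So count = 22

Answer: 22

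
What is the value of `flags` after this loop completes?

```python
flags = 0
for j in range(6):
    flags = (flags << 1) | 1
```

Build 6 consecutive 1-bits: 0b111111
`flags` takes the values: 0 → 1 → 3 → 7 → 15 → 31 → 63

Answer: 63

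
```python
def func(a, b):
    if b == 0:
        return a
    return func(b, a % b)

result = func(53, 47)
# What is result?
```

func(53, 47) -> func(47, 6) -> func(6, 5) -> func(5, 1) -> func(1, 0) -> 1

Answer: 1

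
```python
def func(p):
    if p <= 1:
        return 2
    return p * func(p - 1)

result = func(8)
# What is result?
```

func(8) = 8 * 7 * 6 * 5 * 4 * 3 * 2 * 2 = 80640

Answer: 80640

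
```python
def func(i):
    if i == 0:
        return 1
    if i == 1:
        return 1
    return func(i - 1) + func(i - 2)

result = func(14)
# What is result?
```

Build up from base cases: func(0)=1, func(1)=1, func(2)=2, func(3)=3, func(4)=5, func(5)=8, func(6)=13, ..., func(14)=610

Answer: 610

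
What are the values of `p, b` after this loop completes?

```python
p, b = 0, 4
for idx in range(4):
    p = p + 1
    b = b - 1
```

p goes 0→4, b goes 4→0
`p, b` takes the values: (0, 4) → (1, 4) → (1, 3) → (2, 3) → (2, 2) → (3, 2) → (3, 1) → (4, 1) → (4, 0)

Answer: 4, 0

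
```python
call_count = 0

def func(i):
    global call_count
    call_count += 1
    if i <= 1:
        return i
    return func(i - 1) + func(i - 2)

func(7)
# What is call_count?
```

Calls(i) = 1 + Calls(i-1) + Calls(i-2); Calls(0)=Calls(1)=1. For i=7 this gives 41.

Answer: 41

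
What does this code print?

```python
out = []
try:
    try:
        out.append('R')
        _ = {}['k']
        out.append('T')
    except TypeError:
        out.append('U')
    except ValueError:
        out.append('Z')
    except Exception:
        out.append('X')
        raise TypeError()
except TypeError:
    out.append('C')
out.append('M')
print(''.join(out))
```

Execution trace: 'R' (inner try body) → 'X' (inner except Exception) → 'C' (outer except TypeError) → 'M' (after the try/except). Output: RXCM

Answer: RXCM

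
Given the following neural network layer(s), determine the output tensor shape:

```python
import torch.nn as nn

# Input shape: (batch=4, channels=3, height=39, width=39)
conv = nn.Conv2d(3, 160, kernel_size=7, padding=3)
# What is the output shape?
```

Input: (4, 3, 39, 39) -> Output: (4, 160, 39, 39)

Answer: (4, 160, 39, 39)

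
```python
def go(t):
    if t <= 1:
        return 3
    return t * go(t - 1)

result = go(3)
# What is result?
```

go(3) = 3 * 2 * 3 = 18

Answer: 18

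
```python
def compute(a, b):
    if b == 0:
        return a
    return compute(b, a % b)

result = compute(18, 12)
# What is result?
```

compute(18, 12) -> compute(12, 6) -> compute(6, 0) -> 6

Answer: 6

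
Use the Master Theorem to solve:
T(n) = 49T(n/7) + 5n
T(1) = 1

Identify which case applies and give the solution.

a=49, b=7, f(n)=5n. log_7(49) = 2. Since c=1 < 2, Case 1 applies: T(n) = Θ(n^log_b(a)) = O(n^2).

Answer: O(n^2) - Case 1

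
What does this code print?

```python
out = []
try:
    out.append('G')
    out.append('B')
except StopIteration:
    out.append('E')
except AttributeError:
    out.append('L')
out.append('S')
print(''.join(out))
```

Execution trace: 'G' (try body) → 'B' (try body, no exception) → 'S' (after the try/except). Output: GBS

Answer: GBS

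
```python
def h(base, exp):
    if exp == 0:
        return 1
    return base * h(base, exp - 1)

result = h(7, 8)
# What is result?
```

h(7, 8) = 7 * 7 * 7 * 7 * 7 * 7 * 7 * 7 = 5764801

Answer: 5764801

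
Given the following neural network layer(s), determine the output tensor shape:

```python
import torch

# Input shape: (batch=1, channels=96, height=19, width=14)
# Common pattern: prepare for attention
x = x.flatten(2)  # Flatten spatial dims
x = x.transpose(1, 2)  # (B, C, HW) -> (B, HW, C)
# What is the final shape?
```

Input: (1, 96, 19, 14) -> after flatten(2): (1, 96, 266) -> Output: (1, 266, 96)

Answer: (1, 266, 96)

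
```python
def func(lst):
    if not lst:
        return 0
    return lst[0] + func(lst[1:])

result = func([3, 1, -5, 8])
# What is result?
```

3 + 1 + (-5) + 8 + 0 = 7

Answer: 7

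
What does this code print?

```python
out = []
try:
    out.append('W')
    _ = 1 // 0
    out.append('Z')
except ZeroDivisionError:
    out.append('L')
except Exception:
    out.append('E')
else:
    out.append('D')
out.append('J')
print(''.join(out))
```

Execution trace: 'W' (try body) → 'L' (except ZeroDivisionError) → 'J' (after the try/except). Output: WLJ

Answer: WLJ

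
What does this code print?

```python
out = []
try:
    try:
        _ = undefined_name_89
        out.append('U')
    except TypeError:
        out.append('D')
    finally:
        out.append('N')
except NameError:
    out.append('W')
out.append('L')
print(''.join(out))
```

Execution trace: 'N' (finally) → 'W' (outer except NameError) → 'L' (after the try/except). Output: NWL

Answer: NWL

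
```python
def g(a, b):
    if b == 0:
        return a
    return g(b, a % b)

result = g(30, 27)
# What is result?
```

g(30, 27) -> g(27, 3) -> g(3, 0) -> 3

Answer: 3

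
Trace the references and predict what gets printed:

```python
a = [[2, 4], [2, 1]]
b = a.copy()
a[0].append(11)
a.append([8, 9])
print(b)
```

Key concept: shallow copy with nested lists.
Step by step:
`a = [[2, 4], [2, 1]]` → a = [[2, 4], [2, 1]]
`b = a.copy()` → b = [[2, 4], [2, 1]]
`a[0].append(11)` → a = [[2, 4, 11], [2, 1]]; b = [[2, 4, 11], [2, 1]]
`a.append([8, 9])` → a = [[2, 4, 11], [2, 1], [8, 9]]
`print(b)` → prints [[2, 4, 11], [2, 1]]

Answer: [[2, 4, 11], [2, 1]]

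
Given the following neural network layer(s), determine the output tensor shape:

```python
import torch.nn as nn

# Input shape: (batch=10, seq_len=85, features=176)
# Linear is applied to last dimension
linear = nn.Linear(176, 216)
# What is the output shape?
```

Input: (10, 85, 176) -> Output: (10, 85, 216)

Answer: (10, 85, 216)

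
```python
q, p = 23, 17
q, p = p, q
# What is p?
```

Trace:
`q, p = 23, 17` → q = 23; p = 17
`q, p = p, q` → q = 17; p = 23
So p = 23

Answer: 23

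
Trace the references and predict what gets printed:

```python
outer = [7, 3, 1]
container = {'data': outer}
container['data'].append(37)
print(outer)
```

Key concept: dict holds reference to list.
Step by step:
`outer = [7, 3, 1]` → outer = [7, 3, 1]
`container = {'data': outer}` → container = {'data': [7, 3, 1]}
`container['data'].append(37)` → outer = [7, 3, 1, 37]; container = {'data': [7, 3, 1, 37]}
`print(outer)` → prints [7, 3, 1, 37]

Answer: [7, 3, 1, 37]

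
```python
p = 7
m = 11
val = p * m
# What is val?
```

Trace:
`p = 7` → p = 7
`m = 11` → m = 11
`val = p * m` → val = 77
So val = 77

Answer: 77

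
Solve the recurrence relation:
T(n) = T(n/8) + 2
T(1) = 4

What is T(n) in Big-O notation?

Each step divides n by 8 and adds 2. After log_8(n) steps we reach T(1)=4. So T(n) = 2·log_8(n) + 4 = O(log n).

Answer: O(log n)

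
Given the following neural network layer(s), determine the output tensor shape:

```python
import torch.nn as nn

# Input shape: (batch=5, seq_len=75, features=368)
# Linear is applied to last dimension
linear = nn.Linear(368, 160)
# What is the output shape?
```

Input: (5, 75, 368) -> Output: (5, 75, 160)

Answer: (5, 75, 160)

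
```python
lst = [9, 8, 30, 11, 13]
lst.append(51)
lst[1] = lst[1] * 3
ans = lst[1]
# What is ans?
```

Trace:
`lst = [9, 8, 30, 11, 13]` → lst = [9, 8, 30, 11, 13]
`lst.append(51)` → lst = [9, 8, 30, 11, 13, 51]
`lst[1] = lst[1] * 3` → lst = [9, 24, 30, 11, 13, 51]
`ans = lst[1]` → ans = 24
So ans = 24

Answer: 24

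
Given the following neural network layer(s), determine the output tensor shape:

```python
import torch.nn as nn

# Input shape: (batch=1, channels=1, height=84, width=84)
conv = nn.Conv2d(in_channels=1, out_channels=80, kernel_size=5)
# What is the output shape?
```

Input: (1, 1, 84, 84) -> Output: (1, 80, 80, 80)

Answer: (1, 80, 80, 80)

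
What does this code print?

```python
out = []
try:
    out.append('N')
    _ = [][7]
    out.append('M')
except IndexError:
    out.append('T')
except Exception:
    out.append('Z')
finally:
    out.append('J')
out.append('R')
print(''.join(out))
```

Execution trace: 'N' (try body) → 'T' (except IndexError) → 'J' (finally) → 'R' (after the try/except). Output: NTJR

Answer: NTJR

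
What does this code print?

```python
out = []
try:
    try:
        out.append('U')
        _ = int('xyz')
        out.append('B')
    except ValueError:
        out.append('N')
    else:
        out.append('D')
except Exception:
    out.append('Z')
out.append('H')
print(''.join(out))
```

Execution trace: 'U' (inner try body) → 'N' (inner except ValueError) → 'H' (after the try/except). Output: UNH

Answer: UNH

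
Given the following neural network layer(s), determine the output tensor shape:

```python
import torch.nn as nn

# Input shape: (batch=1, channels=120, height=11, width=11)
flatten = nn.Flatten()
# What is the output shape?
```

Input: (1, 120, 11, 11) -> Output: (1, 14520)

Answer: (1, 14520)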